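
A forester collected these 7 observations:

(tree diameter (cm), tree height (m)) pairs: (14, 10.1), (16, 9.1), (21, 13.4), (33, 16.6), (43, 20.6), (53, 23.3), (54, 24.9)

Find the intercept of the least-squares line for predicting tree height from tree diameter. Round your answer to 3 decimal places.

4.576

n = 7, Σx = 234, Σy = 118, Σxy = 4581.5, Σx² = 9556
Sxx = Σx² − (Σx)²/n = 9556 − 7822.285714 = 1733.714286
Sxy = Σxy − (Σx)(Σy)/n = 4581.5 − 3944.571429 = 636.928571
b = Sxy/Sxx = 636.928571/1733.714286 = 0.367378
a = ȳ − b·x̄ = 16.857143 − 0.367378·33.428571 = 4.576220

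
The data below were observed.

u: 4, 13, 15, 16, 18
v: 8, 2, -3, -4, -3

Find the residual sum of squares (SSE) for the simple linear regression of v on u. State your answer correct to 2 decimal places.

9.20

n = 5, Σx = 66, Σy = 0, Σxy = -105, Σx² = 990, Σy² = 102
Sxx = Σx² − (Σx)²/n = 990 − 871.2 = 118.8
Sxy = Σxy − (Σx)(Σy)/n = -105 − 0 = -105
Syy = Σy² − (Σy)²/n = 102 − 0 = 102
b = Sxy/Sxx = -105/118.8 = -0.883838
SSE = Syy − b·Sxy = 102 − (-0.883838)·(-105) = 9.196970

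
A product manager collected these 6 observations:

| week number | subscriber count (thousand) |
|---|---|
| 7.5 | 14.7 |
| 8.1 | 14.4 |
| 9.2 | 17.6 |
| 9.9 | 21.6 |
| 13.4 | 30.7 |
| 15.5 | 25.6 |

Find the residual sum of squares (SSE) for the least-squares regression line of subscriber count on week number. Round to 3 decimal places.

n = 6, Σx = 63.6, Σy = 124.6, Σxy = 1410.83, Σx² = 724.32, Σy² = 2797.62
Sxx = Σx² − (Σx)²/n = 724.32 − 674.16 = 50.16
Sxy = Σxy − (Σx)(Σy)/n = 1410.83 − 1320.76 = 90.07
Syy = Σy² − (Σy)²/n = 2797.62 − 2587.526667 = 210.093333
b = Sxy/Sxx = 90.07/50.16 = 1.795654
SSE = Syy − b·Sxy = 210.093333 − 1.795654·90.07 = 48.358786

48.359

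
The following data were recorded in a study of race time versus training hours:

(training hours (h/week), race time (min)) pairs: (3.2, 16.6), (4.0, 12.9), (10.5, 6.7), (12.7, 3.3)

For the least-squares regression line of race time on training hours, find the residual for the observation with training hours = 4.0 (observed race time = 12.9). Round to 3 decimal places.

n = 4, Σx = 30.4, Σy = 39.5, Σxy = 216.98, Σx² = 297.78
Sxx = Σx² − (Σx)²/n = 297.78 − 231.04 = 66.74
Sxy = Σxy − (Σx)(Σy)/n = 216.98 − 300.2 = -83.22
b = Sxy/Sxx = -83.22/66.74 = -1.246928
a = ȳ − b·x̄ = 9.875 − (-1.246928)·7.6 = 19.351656
ŷ(4.0) = 19.351656 + (-1.246928)·4 = 14.363942
residual = y − ŷ = 12.9 − 14.363942 = -1.463942

-1.464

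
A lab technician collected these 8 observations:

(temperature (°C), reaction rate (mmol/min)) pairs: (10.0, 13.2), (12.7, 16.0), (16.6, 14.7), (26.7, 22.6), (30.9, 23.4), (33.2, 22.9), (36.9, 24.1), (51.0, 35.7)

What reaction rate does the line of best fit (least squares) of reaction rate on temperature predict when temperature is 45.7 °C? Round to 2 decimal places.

30.91

n = 8, Σx = 218, Σy = 172.6, Σxy = 5375.97, Σx² = 7269.4
Sxx = Σx² − (Σx)²/n = 7269.4 − 5940.5 = 1328.9
Sxy = Σxy − (Σx)(Σy)/n = 5375.97 − 4703.35 = 672.62
b = Sxy/Sxx = 672.62/1328.9 = 0.506148
a = ȳ − b·x̄ = 21.575 − 0.506148·27.25 = 7.782469
ŷ(45.7) = a + b·45.7 = 7.782469 + 0.506148·45.7 = 30.913430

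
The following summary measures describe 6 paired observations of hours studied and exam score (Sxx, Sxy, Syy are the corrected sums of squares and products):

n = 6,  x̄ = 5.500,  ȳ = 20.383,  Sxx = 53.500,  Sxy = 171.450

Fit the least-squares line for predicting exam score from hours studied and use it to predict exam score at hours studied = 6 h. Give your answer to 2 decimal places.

b = Sxy/Sxx = 171.45/53.5 = 3.204673
a = ȳ − b·x̄ = 20.383 − 3.204673·5.5 = 2.757299
ŷ(6) = a + b·6 = 2.757299 + 3.204673·6 = 21.985336

21.99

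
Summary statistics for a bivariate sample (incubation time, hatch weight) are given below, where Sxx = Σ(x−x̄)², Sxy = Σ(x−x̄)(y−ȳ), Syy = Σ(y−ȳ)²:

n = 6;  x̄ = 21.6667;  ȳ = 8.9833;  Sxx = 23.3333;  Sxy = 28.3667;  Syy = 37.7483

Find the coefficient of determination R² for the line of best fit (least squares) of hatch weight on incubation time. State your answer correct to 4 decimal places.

0.9136

R² = Sxy²/(Sxx·Syy) = (28.3667)²/(23.3333·37.7483) = 0.913575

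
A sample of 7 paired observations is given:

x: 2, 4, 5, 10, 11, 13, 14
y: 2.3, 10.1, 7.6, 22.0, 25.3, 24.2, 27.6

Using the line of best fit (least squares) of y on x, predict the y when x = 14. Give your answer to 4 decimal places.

n = 7, Σx = 59, Σy = 119.1, Σxy = 1282.3, Σx² = 631
Sxx = Σx² − (Σx)²/n = 631 − 497.285714 = 133.714286
Sxy = Σxy − (Σx)(Σy)/n = 1282.3 − 1003.842857 = 278.457143
b = Sxy/Sxx = 278.457143/133.714286 = 2.082479
a = ȳ − b·x̄ = 17.014286 − 2.082479·8.428571 = -0.538034
ŷ(14) = a + b·14 = -0.538034 + 2.082479·14 = 28.616667

28.6167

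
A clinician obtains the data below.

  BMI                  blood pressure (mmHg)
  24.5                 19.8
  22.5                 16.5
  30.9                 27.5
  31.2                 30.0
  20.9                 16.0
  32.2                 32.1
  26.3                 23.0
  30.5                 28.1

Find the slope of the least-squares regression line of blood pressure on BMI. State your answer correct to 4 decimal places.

1.3955

n = 8, Σx = 219, Σy = 193, Σxy = 5472.07, Σx² = 6130.34
Sxx = Σx² − (Σx)²/n = 6130.34 − 5995.125 = 135.215
Sxy = Σxy − (Σx)(Σy)/n = 5472.07 − 5283.375 = 188.695
b = Sxy/Sxx = 188.695/135.215 = 1.395518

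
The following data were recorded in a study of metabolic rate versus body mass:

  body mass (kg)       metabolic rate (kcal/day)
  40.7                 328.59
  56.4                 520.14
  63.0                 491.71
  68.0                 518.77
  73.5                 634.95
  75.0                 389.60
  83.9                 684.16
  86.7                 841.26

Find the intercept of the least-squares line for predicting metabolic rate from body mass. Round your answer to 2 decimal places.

-35.76

n = 8, Σx = 547.2, Σy = 4409.18, Σxy = 315190.69, Σx² = 39013.8
Sxx = Σx² − (Σx)²/n = 39013.8 − 37428.48 = 1585.32
Sxy = Σxy − (Σx)(Σy)/n = 315190.69 − 301587.912 = 13602.778
b = Sxy/Sxx = 13602.778/1585.32 = 8.580462
a = ȳ − b·x̄ = 551.1475 − 8.580462·68.4 = -35.756100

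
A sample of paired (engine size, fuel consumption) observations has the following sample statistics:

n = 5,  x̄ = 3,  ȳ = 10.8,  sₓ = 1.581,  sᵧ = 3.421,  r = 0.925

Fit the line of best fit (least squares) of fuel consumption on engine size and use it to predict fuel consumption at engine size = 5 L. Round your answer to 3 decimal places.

14.803

b = r · sᵧ/sₓ = 0.925 · 3.421/1.581 = 2.001534
a = ȳ − b·x̄ = 10.8 − 2.001534·3 = 4.795398
ŷ(5) = a + b·5 = 4.795398 + 2.001534·5 = 14.803068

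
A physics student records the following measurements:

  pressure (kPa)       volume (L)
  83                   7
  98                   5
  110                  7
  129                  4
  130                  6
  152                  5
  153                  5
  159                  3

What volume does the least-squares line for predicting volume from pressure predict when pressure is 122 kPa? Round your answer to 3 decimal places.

n = 8, Σx = 1014, Σy = 42, Σxy = 5139, Σx² = 133928
Sxx = Σx² − (Σx)²/n = 133928 − 128524.5 = 5403.5
Sxy = Σxy − (Σx)(Σy)/n = 5139 − 5323.5 = -184.5
b = Sxy/Sxx = -184.5/5403.5 = -0.034145
a = ȳ − b·x̄ = 5.25 − (-0.034145)·126.75 = 9.577820
ŷ(122) = a + b·122 = 9.577820 + (-0.034145)·122 = 5.412187

5.412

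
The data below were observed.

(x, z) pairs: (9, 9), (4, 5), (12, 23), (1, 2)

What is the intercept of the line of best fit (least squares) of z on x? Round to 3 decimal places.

n = 4, Σx = 26, Σy = 39, Σxy = 379, Σx² = 242
Sxx = Σx² − (Σx)²/n = 242 − 169 = 73
Sxy = Σxy − (Σx)(Σy)/n = 379 − 253.5 = 125.5
b = Sxy/Sxx = 125.5/73 = 1.719178
a = ȳ − b·x̄ = 9.75 − 1.719178·6.5 = -1.424658

-1.425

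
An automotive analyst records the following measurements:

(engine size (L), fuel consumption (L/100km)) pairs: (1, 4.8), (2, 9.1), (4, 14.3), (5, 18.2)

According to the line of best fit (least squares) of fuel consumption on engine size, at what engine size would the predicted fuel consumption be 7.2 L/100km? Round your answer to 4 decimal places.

n = 4, Σx = 12, Σy = 46.4, Σxy = 171.2, Σx² = 46
Sxx = Σx² − (Σx)²/n = 46 − 36 = 10
Sxy = Σxy − (Σx)(Σy)/n = 171.2 − 139.2 = 32
b = Sxy/Sxx = 32/10 = 3.2
a = ȳ − b·x̄ = 11.6 − 3.2·3 = 2
Set a + b·x = 7.2: x = (7.2 − 2) / 3.2 = 1.625

1.6250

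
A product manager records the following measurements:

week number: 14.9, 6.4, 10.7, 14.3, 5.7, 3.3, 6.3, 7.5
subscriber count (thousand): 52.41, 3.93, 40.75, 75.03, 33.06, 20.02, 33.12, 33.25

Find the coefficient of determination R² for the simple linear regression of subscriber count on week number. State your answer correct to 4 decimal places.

0.6673

n = 8, Σx = 69.1, Σy = 291.57, Σxy = 3027.554, Σx² = 721.27, Σy² = 13748.5773
Sxx = Σx² − (Σx)²/n = 721.27 − 596.85125 = 124.41875
Sxy = Σxy − (Σx)(Σy)/n = 3027.554 − 2518.435875 = 509.118125
Syy = Σy² − (Σy)²/n = 13748.5773 − 10626.633112 = 3121.944188
R² = Sxy²/(Sxx·Syy) = (509.118125)²/(124.41875·3121.944188) = 0.667308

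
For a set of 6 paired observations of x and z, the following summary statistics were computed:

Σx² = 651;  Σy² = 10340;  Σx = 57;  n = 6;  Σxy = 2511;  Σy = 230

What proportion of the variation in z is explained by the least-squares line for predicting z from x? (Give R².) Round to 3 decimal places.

0.637

Sxx = Σx² − (Σx)²/n = 651 − 541.5 = 109.5
Sxy = Σxy − (Σx)(Σy)/n = 2511 − 2185 = 326
Syy = Σy² − (Σy)²/n = 10340 − 8816.666667 = 1523.333333
R² = Sxy²/(Sxx·Syy) = (326)²/(109.5·1523.333333) = 0.637127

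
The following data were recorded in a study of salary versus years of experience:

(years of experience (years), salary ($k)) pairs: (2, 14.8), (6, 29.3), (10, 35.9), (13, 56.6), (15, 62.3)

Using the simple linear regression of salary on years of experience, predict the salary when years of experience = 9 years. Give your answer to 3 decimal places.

n = 5, Σx = 46, Σy = 198.9, Σxy = 2234.7, Σx² = 534
Sxx = Σx² − (Σx)²/n = 534 − 423.2 = 110.8
Sxy = Σxy − (Σx)(Σy)/n = 2234.7 − 1829.88 = 404.82
b = Sxy/Sxx = 404.82/110.8 = 3.653610
a = ȳ − b·x̄ = 39.78 − 3.653610·9.2 = 6.166787
ŷ(9) = a + b·9 = 6.166787 + 3.653610·9 = 39.049278

39.049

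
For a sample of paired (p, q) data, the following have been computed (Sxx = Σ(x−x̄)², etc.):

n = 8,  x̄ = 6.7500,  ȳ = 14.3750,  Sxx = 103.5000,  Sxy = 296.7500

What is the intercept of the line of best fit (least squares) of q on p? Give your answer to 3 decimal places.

-4.978

b = Sxy/Sxx = 296.75/103.5 = 2.867150
a = ȳ − b·x̄ = 14.375 − 2.867150·6.75 = -4.978261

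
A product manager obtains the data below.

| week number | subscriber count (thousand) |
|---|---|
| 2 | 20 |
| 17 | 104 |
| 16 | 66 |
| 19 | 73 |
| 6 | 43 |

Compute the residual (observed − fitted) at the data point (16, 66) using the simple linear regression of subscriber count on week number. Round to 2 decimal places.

n = 5, Σx = 60, Σy = 306, Σxy = 4509, Σx² = 946
Sxx = Σx² − (Σx)²/n = 946 − 720 = 226
Sxy = Σxy − (Σx)(Σy)/n = 4509 − 3672 = 837
b = Sxy/Sxx = 837/226 = 3.703540
a = ȳ − b·x̄ = 61.2 − 3.703540·12 = 16.757522
ŷ(16) = 16.757522 + 3.703540·16 = 76.014159
residual = y − ŷ = 66 − 76.014159 = -10.014159

-10.01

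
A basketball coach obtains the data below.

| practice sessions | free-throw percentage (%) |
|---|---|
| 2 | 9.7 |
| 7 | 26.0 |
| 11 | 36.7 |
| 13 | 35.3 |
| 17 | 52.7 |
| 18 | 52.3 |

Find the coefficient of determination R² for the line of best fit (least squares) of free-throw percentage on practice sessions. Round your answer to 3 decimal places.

n = 6, Σx = 68, Σy = 212.7, Σxy = 2901.3, Σx² = 956, Σy² = 8875.65
Sxx = Σx² − (Σx)²/n = 956 − 770.666667 = 185.333333
Sxy = Σxy − (Σx)(Σy)/n = 2901.3 − 2410.6 = 490.7
Syy = Σy² − (Σy)²/n = 8875.65 − 7540.215 = 1335.435
R² = Sxy²/(Sxx·Syy) = (490.7)²/(185.333333·1335.435) = 0.972872

0.973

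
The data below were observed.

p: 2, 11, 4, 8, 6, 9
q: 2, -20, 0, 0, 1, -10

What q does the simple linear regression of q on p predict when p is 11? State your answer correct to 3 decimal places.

n = 6, Σx = 40, Σy = -27, Σxy = -300, Σx² = 322
Sxx = Σx² − (Σx)²/n = 322 − 266.666667 = 55.333333
Sxy = Σxy − (Σx)(Σy)/n = -300 − (-180) = -120
b = Sxy/Sxx = -120/55.333333 = -2.168675
a = ȳ − b·x̄ = -4.5 − (-2.168675)·6.666667 = 9.957831
ŷ(11) = a + b·11 = 9.957831 + (-2.168675)·11 = -13.897590

-13.898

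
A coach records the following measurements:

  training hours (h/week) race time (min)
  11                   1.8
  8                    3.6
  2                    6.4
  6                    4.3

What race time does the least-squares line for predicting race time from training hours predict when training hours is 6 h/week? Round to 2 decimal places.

n = 4, Σx = 27, Σy = 16.1, Σxy = 87.2, Σx² = 225
Sxx = Σx² − (Σx)²/n = 225 − 182.25 = 42.75
Sxy = Σxy − (Σx)(Σy)/n = 87.2 − 108.675 = -21.475
b = Sxy/Sxx = -21.475/42.75 = -0.502339
a = ȳ − b·x̄ = 4.025 − (-0.502339)·6.75 = 7.415789
ŷ(6) = a + b·6 = 7.415789 + (-0.502339)·6 = 4.401754

4.40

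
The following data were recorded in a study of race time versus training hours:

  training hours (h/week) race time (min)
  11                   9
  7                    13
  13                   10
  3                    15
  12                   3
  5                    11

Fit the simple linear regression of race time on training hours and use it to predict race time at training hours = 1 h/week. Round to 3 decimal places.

15.780

n = 6, Σx = 51, Σy = 61, Σxy = 456, Σx² = 517
Sxx = Σx² − (Σx)²/n = 517 − 433.5 = 83.5
Sxy = Σxy − (Σx)(Σy)/n = 456 − 518.5 = -62.5
b = Sxy/Sxx = -62.5/83.5 = -0.748503
a = ȳ − b·x̄ = 10.166667 − (-0.748503)·8.5 = 16.528942
ŷ(1) = a + b·1 = 16.528942 + (-0.748503)·1 = 15.780439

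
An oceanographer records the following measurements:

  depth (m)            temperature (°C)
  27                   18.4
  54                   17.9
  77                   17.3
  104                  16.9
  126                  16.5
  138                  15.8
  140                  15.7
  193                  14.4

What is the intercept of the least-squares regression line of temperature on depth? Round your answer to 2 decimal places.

19.20

n = 8, Σx = 859, Σy = 132.9, Σxy = 13789.7, Σx² = 112159
Sxx = Σx² − (Σx)²/n = 112159 − 92235.125 = 19923.875
Sxy = Σxy − (Σx)(Σy)/n = 13789.7 − 14270.1375 = -480.4375
b = Sxy/Sxx = -480.4375/19923.875 = -0.024114
a = ȳ − b·x̄ = 16.6125 − (-0.024114)·107.375 = 19.201704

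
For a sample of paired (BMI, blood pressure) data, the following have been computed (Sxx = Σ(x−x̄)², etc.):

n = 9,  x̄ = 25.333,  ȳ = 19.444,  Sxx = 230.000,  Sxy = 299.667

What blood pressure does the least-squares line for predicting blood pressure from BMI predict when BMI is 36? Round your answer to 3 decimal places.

b = Sxy/Sxx = 299.667/230 = 1.3029
a = ȳ − b·x̄ = 19.444 − 1.3029·25.333 = -13.562366
ŷ(36) = a + b·36 = -13.562366 + 1.3029·36 = 33.342034

33.342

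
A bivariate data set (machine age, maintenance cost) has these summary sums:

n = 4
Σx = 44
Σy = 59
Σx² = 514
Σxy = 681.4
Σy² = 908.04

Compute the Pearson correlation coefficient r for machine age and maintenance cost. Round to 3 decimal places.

Sxx = Σx² − (Σx)²/n = 514 − 484 = 30
Sxy = Σxy − (Σx)(Σy)/n = 681.4 − 649 = 32.4
Syy = Σy² − (Σy)²/n = 908.04 − 870.25 = 37.79
r = Sxy/√(Sxx·Syy) = 32.4/√(1133.7) = 32.4/33.670462 = 0.962268

0.962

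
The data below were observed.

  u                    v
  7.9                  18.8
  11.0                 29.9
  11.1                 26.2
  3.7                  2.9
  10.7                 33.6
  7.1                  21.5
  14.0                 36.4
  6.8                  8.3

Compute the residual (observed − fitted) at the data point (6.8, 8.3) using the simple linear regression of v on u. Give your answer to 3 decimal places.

n = 8, Σx = 72.3, Σy = 177.6, Σxy = 1857.18, Σx² = 727.45
Sxx = Σx² − (Σx)²/n = 727.45 − 653.41125 = 74.03875
Sxy = Σxy − (Σx)(Σy)/n = 1857.18 − 1605.06 = 252.12
b = Sxy/Sxx = 252.12/74.03875 = 3.405244
a = ȳ − b·x̄ = 22.2 − 3.405244·9.0375 = -8.574892
ŷ(6.8) = -8.574892 + 3.405244·6.8 = 14.580767
residual = y − ŷ = 8.3 − 14.580767 = -6.280767

-6.281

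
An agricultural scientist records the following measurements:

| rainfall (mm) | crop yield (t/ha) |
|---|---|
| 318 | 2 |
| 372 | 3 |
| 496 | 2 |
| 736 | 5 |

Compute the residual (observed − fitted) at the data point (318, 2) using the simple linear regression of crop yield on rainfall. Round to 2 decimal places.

n = 4, Σx = 1922, Σy = 12, Σxy = 6424, Σx² = 1027220
Sxx = Σx² − (Σx)²/n = 1027220 − 923521 = 103699
Sxy = Σxy − (Σx)(Σy)/n = 6424 − 5766 = 658
b = Sxy/Sxx = 658/103699 = 0.006345
a = ȳ − b·x̄ = 3 − 0.006345·480.5 = -0.048911
ŷ(318) = -0.048911 + 0.006345·318 = 1.968891
residual = y − ŷ = 2 − 1.968891 = 0.031109

0.03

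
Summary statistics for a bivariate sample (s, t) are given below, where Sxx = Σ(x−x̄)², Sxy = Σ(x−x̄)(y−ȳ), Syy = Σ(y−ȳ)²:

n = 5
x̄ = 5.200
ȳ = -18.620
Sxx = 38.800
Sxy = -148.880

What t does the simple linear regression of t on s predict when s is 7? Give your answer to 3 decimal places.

-25.527

b = Sxy/Sxx = -148.88/38.8 = -3.837113
a = ȳ − b·x̄ = -18.62 − (-3.837113)·5.2 = 1.332990
ŷ(7) = a + b·7 = 1.332990 + (-3.837113)·7 = -25.526804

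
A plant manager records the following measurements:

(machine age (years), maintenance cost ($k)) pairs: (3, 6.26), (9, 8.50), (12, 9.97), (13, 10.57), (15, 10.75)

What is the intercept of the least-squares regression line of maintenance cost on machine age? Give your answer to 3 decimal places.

5.076

n = 5, Σx = 52, Σy = 46.05, Σxy = 513.58, Σx² = 628
Sxx = Σx² − (Σx)²/n = 628 − 540.8 = 87.2
Sxy = Σxy − (Σx)(Σy)/n = 513.58 − 478.92 = 34.66
b = Sxy/Sxx = 34.66/87.2 = 0.397477
a = ȳ − b·x̄ = 9.21 − 0.397477·10.4 = 5.076239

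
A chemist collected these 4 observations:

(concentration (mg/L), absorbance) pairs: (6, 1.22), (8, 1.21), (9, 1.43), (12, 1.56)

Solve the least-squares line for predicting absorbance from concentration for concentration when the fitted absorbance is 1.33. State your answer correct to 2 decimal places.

n = 4, Σx = 35, Σy = 5.42, Σxy = 48.59, Σx² = 325
Sxx = Σx² − (Σx)²/n = 325 − 306.25 = 18.75
Sxy = Σxy − (Σx)(Σy)/n = 48.59 − 47.425 = 1.165
b = Sxy/Sxx = 1.165/18.75 = 0.062133
a = ȳ − b·x̄ = 1.355 − 0.062133·8.75 = 0.811333
Set a + b·x = 1.33: x = (1.33 − 0.811333) / 0.062133 = 8.347639

8.35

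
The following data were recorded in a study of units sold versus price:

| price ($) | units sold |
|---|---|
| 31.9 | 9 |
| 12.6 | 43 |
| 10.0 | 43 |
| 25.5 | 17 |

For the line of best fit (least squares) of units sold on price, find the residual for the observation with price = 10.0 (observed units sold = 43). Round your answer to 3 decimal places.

n = 4, Σx = 80, Σy = 112, Σxy = 1692.4, Σx² = 1926.62
Sxx = Σx² − (Σx)²/n = 1926.62 − 1600 = 326.62
Sxy = Σxy − (Σx)(Σy)/n = 1692.4 − 2240 = -547.6
b = Sxy/Sxx = -547.6/326.62 = -1.676566
a = ȳ − b·x̄ = 28 − (-1.676566)·20 = 61.531321
ŷ(10.0) = 61.531321 + (-1.676566)·10 = 44.765660
residual = y − ŷ = 43 − 44.765660 = -1.765660

-1.766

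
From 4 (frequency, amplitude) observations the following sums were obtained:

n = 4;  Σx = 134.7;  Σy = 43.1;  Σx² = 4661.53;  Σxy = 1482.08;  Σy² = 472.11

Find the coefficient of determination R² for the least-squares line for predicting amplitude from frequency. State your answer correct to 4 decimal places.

0.9735

Sxx = Σx² − (Σx)²/n = 4661.53 − 4536.0225 = 125.5075
Sxy = Σxy − (Σx)(Σy)/n = 1482.08 − 1451.3925 = 30.6875
Syy = Σy² − (Σy)²/n = 472.11 − 464.4025 = 7.7075
R² = Sxy²/(Sxx·Syy) = (30.6875)²/(125.5075·7.7075) = 0.973509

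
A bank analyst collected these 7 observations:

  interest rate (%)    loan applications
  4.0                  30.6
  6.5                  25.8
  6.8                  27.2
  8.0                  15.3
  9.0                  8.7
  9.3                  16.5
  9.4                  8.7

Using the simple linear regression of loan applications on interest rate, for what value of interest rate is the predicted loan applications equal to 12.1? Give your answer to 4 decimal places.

n = 7, Σx = 53, Σy = 132.8, Σxy = 910.99, Σx² = 424.34
Sxx = Σx² − (Σx)²/n = 424.34 − 401.285714 = 23.054286
Sxy = Σxy − (Σx)(Σy)/n = 910.99 − 1005.485714 = -94.495714
b = Sxy/Sxx = -94.495714/23.054286 = -4.098835
a = ȳ − b·x̄ = 18.971429 − (-4.098835)·7.571429 = 50.005465
Set a + b·x = 12.1: x = (12.1 − 50.005465) / (-4.098835) = 9.247863

9.2479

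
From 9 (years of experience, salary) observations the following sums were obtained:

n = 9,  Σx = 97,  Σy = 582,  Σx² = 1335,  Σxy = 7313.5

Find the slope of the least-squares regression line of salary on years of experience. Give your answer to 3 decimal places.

3.595

Sxx = Σx² − (Σx)²/n = 1335 − 1045.444444 = 289.555556
Sxy = Σxy − (Σx)(Σy)/n = 7313.5 − 6272.666667 = 1040.833333
b = Sxy/Sxx = 1040.833333/289.555556 = 3.594589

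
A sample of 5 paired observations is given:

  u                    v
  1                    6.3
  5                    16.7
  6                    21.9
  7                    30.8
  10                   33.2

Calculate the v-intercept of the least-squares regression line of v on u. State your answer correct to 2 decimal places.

n = 5, Σx = 29, Σy = 108.9, Σxy = 768.8, Σx² = 211
Sxx = Σx² − (Σx)²/n = 211 − 168.2 = 42.8
Sxy = Σxy − (Σx)(Σy)/n = 768.8 − 631.62 = 137.18
b = Sxy/Sxx = 137.18/42.8 = 3.205140
a = ȳ − b·x̄ = 21.78 − 3.205140·5.8 = 3.190187

3.19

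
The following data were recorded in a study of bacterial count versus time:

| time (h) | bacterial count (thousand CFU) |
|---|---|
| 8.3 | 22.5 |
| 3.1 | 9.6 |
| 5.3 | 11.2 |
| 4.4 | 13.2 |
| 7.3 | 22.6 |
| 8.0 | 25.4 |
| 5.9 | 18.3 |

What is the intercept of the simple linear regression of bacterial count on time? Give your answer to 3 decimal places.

n = 7, Σx = 42.3, Σy = 122.8, Σxy = 810.1, Σx² = 278.05
Sxx = Σx² − (Σx)²/n = 278.05 − 255.612857 = 22.437143
Sxy = Σxy − (Σx)(Σy)/n = 810.1 − 742.062857 = 68.037143
b = Sxy/Sxx = 68.037143/22.437143 = 3.032344
a = ȳ − b·x̄ = 17.542857 − 3.032344·6.042857 = -0.781166

-0.781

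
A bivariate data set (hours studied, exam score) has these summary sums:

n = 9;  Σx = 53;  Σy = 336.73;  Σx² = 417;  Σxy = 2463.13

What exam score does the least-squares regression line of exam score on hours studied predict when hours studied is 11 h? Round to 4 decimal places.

60.8123

Sxx = Σx² − (Σx)²/n = 417 − 312.111111 = 104.888889
Sxy = Σxy − (Σx)(Σy)/n = 2463.13 − 1982.965556 = 480.164444
b = Sxy/Sxx = 480.164444/104.888889 = 4.577839
a = ȳ − b·x̄ = 37.414444 − 4.577839·5.888889 = 10.456059
ŷ(11) = a + b·11 = 10.456059 + 4.577839·11 = 60.812288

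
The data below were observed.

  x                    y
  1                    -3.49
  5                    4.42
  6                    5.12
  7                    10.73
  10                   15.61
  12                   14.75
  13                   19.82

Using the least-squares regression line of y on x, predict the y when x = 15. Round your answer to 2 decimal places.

n = 7, Σx = 54, Σy = 66.96, Σxy = 715.2, Σx² = 524
Sxx = Σx² − (Σx)²/n = 524 − 416.571429 = 107.428571
Sxy = Σxy − (Σx)(Σy)/n = 715.2 − 516.548571 = 198.651429
b = Sxy/Sxx = 198.651429/107.428571 = 1.849149
a = ȳ − b·x̄ = 9.565714 − 1.849149·7.714286 = -4.699149
ŷ(15) = a + b·15 = -4.699149 + 1.849149·15 = 23.038085

23.04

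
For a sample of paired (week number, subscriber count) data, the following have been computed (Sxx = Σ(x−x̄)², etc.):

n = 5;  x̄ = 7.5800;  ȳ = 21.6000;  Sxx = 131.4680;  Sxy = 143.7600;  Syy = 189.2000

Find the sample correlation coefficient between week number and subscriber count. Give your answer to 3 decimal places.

0.912

r = Sxy/√(Sxx·Syy) = 143.76/√(24873.7456) = 143.76/157.714126 = 0.911523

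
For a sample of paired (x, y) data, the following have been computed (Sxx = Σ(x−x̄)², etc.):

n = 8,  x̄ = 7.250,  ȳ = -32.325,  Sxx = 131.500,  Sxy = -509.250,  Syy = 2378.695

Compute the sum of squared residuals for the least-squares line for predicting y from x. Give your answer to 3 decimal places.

b = Sxy/Sxx = -509.25/131.5 = -3.872624
SSE = Syy − b·Sxy = 2378.695 − (-3.872624)·(-509.25) = 406.561445

406.561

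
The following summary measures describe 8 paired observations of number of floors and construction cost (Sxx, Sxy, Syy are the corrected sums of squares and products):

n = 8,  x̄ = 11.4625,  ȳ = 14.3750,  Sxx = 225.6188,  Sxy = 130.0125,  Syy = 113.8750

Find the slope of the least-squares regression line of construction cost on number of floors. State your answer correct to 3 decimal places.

b = Sxy/Sxx = 130.0125/225.6188 = 0.576249

0.576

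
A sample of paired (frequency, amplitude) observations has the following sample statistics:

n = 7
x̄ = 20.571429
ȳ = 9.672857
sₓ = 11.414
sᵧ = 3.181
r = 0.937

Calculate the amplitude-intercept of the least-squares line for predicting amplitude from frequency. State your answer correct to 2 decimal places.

b = r · sᵧ/sₓ = 0.937 · 3.181/11.414 = 0.261135
a = ȳ − b·x̄ = 9.672857 − 0.261135·20.571429 = 4.300933

4.30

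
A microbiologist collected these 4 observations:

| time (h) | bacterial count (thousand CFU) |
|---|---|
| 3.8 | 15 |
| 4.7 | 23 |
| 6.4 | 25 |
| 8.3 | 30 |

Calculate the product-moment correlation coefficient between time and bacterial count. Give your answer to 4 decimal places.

n = 4, Σx = 23.2, Σy = 93, Σxy = 574.1, Σx² = 146.38, Σy² = 2279
Sxx = Σx² − (Σx)²/n = 146.38 − 134.56 = 11.82
Sxy = Σxy − (Σx)(Σy)/n = 574.1 − 539.4 = 34.7
Syy = Σy² − (Σy)²/n = 2279 − 2162.25 = 116.75
r = Sxy/√(Sxx·Syy) = 34.7/√(1379.985) = 34.7/37.148149 = 0.934098

0.9341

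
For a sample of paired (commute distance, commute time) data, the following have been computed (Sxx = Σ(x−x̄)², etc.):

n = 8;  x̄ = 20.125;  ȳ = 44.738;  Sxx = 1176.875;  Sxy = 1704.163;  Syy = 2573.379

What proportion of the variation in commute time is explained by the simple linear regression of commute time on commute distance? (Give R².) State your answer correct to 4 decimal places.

0.9589

R² = Sxy²/(Sxx·Syy) = (1704.163)²/(1176.875·2573.379) = 0.958933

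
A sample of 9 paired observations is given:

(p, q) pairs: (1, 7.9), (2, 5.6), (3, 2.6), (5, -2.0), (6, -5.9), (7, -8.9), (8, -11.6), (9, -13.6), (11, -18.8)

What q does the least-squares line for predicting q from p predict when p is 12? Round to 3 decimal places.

n = 9, Σx = 52, Σy = -44.7, Σxy = -502.8, Σx² = 390
Sxx = Σx² − (Σx)²/n = 390 − 300.444444 = 89.555556
Sxy = Σxy − (Σx)(Σy)/n = -502.8 − (-258.266667) = -244.533333
b = Sxy/Sxx = -244.533333/89.555556 = -2.730521
a = ȳ − b·x̄ = -4.966667 − (-2.730521)·5.777778 = 10.809677
ŷ(12) = a + b·12 = 10.809677 + (-2.730521)·12 = -21.956576

-21.957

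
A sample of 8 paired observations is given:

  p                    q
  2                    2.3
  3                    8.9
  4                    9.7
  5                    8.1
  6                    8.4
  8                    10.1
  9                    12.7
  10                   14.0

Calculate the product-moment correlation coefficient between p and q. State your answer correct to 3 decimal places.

n = 8, Σx = 47, Σy = 74.2, Σxy = 496.1, Σx² = 335, Σy² = 774.06
Sxx = Σx² − (Σx)²/n = 335 − 276.125 = 58.875
Sxy = Σxy − (Σx)(Σy)/n = 496.1 − 435.925 = 60.175
Syy = Σy² − (Σy)²/n = 774.06 − 688.205 = 85.855
r = Sxy/√(Sxx·Syy) = 60.175/√(5054.713125) = 60.175/71.096506 = 0.846385

0.846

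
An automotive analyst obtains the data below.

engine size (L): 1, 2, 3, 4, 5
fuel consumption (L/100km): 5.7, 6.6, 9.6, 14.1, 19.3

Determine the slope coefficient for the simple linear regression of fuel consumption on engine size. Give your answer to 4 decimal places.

3.4700

n = 5, Σx = 15, Σy = 55.3, Σxy = 200.6, Σx² = 55
Sxx = Σx² − (Σx)²/n = 55 − 45 = 10
Sxy = Σxy − (Σx)(Σy)/n = 200.6 − 165.9 = 34.7
b = Sxy/Sxx = 34.7/10 = 3.47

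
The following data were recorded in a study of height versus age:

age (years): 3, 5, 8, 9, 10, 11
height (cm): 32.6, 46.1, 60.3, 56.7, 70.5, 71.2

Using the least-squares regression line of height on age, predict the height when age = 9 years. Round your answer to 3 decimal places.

n = 6, Σx = 46, Σy = 337.4, Σxy = 2809.2, Σx² = 400
Sxx = Σx² − (Σx)²/n = 400 − 352.666667 = 47.333333
Sxy = Σxy − (Σx)(Σy)/n = 2809.2 − 2586.733333 = 222.466667
b = Sxy/Sxx = 222.466667/47.333333 = 4.7
a = ȳ − b·x̄ = 56.233333 − 4.7·7.666667 = 20.2
ŷ(9) = a + b·9 = 20.2 + 4.7·9 = 62.5

62.500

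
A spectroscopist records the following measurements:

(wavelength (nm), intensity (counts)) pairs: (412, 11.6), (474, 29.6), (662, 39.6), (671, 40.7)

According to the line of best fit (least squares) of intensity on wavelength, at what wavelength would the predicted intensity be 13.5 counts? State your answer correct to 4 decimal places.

377.1355

n = 4, Σx = 2219, Σy = 121.5, Σxy = 72334.5, Σx² = 1282905
Sxx = Σx² − (Σx)²/n = 1282905 − 1230990.25 = 51914.75
Sxy = Σxy − (Σx)(Σy)/n = 72334.5 − 67402.125 = 4932.375
b = Sxy/Sxx = 4932.375/51914.75 = 0.095009
a = ȳ − b·x̄ = 30.375 − 0.095009·554.75 = -22.331312
Set a + b·x = 13.5: x = (13.5 − (-22.331312)) / 0.095009 = 377.135482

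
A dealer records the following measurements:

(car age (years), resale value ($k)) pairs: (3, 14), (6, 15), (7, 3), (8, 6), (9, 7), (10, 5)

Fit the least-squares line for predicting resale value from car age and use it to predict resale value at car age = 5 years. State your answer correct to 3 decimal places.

11.449

n = 6, Σx = 43, Σy = 50, Σxy = 314, Σx² = 339
Sxx = Σx² − (Σx)²/n = 339 − 308.166667 = 30.833333
Sxy = Σxy − (Σx)(Σy)/n = 314 − 358.333333 = -44.333333
b = Sxy/Sxx = -44.333333/30.833333 = -1.437838
a = ȳ − b·x̄ = 8.333333 − (-1.437838)·7.166667 = 18.637838
ŷ(5) = a + b·5 = 18.637838 + (-1.437838)·5 = 11.448649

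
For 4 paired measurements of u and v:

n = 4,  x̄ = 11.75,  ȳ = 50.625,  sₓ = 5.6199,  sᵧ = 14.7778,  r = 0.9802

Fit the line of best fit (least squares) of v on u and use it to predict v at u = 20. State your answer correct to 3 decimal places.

71.889

b = r · sᵧ/sₓ = 0.9802 · 14.7778/5.6199 = 2.577484
a = ȳ − b·x̄ = 50.625 − 2.577484·11.75 = 20.339569
ŷ(20) = a + b·20 = 20.339569 + 2.577484·20 = 71.889239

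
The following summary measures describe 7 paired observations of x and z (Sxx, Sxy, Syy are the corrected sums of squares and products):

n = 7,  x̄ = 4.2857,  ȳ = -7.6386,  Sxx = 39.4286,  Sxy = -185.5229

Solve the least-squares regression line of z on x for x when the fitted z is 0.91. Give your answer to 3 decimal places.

2.469

b = Sxy/Sxx = -185.5229/39.4286 = -4.705288
a = ȳ − b·x̄ = -7.6386 − (-4.705288)·4.2857 = 12.526851
Set a + b·x = 0.91: x = (0.91 − 12.526851) / (-4.705288) = 2.468893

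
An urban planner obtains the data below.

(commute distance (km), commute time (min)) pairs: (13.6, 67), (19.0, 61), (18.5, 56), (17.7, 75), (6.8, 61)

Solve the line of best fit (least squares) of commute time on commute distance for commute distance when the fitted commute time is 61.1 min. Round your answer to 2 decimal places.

-14.93

n = 5, Σx = 75.6, Σy = 320, Σxy = 4848.5, Σx² = 1247.74
Sxx = Σx² − (Σx)²/n = 1247.74 − 1143.072 = 104.668
Sxy = Σxy − (Σx)(Σy)/n = 4848.5 − 4838.4 = 10.1
b = Sxy/Sxx = 10.1/104.668 = 0.096496
a = ȳ − b·x̄ = 64 − 0.096496·15.12 = 62.540987
Set a + b·x = 61.1: x = (61.1 − 62.540987) / 0.096496 = -14.933188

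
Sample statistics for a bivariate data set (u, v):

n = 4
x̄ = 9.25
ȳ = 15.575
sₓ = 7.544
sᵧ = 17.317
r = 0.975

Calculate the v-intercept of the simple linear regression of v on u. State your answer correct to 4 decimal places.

b = r · sᵧ/sₓ = 0.975 · 17.317/7.544 = 2.238080
a = ȳ − b·x̄ = 15.575 − 2.238080·9.25 = -5.127239

-5.1272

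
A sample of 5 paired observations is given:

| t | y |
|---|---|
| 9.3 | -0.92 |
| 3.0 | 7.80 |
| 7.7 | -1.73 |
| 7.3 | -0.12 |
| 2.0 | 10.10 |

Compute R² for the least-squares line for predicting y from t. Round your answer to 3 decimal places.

0.942

n = 5, Σx = 29.3, Σy = 15.13, Σxy = 20.847, Σx² = 212.07, Σy² = 166.7037
Sxx = Σx² − (Σx)²/n = 212.07 − 171.698 = 40.372
Sxy = Σxy − (Σx)(Σy)/n = 20.847 − 88.6618 = -67.8148
Syy = Σy² − (Σy)²/n = 166.7037 − 45.78338 = 120.92032
R² = Sxy²/(Sxx·Syy) = (-67.8148)²/(40.372·120.92032) = 0.942040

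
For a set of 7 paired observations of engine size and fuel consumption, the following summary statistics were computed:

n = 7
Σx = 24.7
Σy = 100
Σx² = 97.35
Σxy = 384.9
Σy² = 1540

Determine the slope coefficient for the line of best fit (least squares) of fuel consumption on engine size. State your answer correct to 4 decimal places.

Sxx = Σx² − (Σx)²/n = 97.35 − 87.155714 = 10.194286
Sxy = Σxy − (Σx)(Σy)/n = 384.9 − 352.857143 = 32.042857
b = Sxy/Sxx = 32.042857/10.194286 = 3.143217

3.1432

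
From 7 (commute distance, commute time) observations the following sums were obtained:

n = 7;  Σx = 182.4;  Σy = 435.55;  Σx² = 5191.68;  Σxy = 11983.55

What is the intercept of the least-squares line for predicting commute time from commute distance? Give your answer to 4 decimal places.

24.5562

Sxx = Σx² − (Σx)²/n = 5191.68 − 4752.822857 = 438.857143
Sxy = Σxy − (Σx)(Σy)/n = 11983.55 − 11349.188571 = 634.361429
b = Sxy/Sxx = 634.361429/438.857143 = 1.445485
a = ȳ − b·x̄ = 62.221429 − 1.445485·26.057143 = 24.556219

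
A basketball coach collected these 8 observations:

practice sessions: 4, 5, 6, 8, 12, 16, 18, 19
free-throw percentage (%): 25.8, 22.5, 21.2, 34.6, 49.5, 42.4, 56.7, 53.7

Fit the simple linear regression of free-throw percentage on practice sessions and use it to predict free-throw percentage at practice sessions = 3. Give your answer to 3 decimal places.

20.855

n = 8, Σx = 88, Σy = 306.4, Σxy = 3933, Σx² = 1226
Sxx = Σx² − (Σx)²/n = 1226 − 968 = 258
Sxy = Σxy − (Σx)(Σy)/n = 3933 − 3370.4 = 562.6
b = Sxy/Sxx = 562.6/258 = 2.180620
a = ȳ − b·x̄ = 38.3 − 2.180620·11 = 14.313178
ŷ(3) = a + b·3 = 14.313178 + 2.180620·3 = 20.855039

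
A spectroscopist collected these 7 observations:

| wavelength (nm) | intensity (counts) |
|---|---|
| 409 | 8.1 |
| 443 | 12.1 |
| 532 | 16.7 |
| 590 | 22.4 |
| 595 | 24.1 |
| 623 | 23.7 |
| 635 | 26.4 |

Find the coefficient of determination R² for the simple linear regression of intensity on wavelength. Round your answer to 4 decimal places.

0.9782

n = 7, Σx = 3827, Σy = 133.5, Σxy = 76642.2, Σx² = 2140033, Σy² = 2832.13
Sxx = Σx² − (Σx)²/n = 2140033 − 2092275.571429 = 47757.428571
Sxy = Σxy − (Σx)(Σy)/n = 76642.2 − 72986.357143 = 3655.842857
Syy = Σy² − (Σy)²/n = 2832.13 − 2546.035714 = 286.094286
R² = Sxy²/(Sxx·Syy) = (3655.842857)²/(47757.428571·286.094286) = 0.978194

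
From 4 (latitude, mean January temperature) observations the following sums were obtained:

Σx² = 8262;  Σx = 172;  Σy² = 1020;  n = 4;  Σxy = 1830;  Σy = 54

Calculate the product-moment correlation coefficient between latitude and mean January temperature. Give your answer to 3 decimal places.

Sxx = Σx² − (Σx)²/n = 8262 − 7396 = 866
Sxy = Σxy − (Σx)(Σy)/n = 1830 − 2322 = -492
Syy = Σy² − (Σy)²/n = 1020 − 729 = 291
r = Sxy/√(Sxx·Syy) = -492/√(252006) = -492/502.001992 = -0.980076

-0.980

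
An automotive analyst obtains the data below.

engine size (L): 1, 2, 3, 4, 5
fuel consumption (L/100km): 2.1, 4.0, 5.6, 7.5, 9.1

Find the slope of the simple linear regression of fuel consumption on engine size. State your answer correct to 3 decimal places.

n = 5, Σx = 15, Σy = 28.3, Σxy = 102.4, Σx² = 55
Sxx = Σx² − (Σx)²/n = 55 − 45 = 10
Sxy = Σxy − (Σx)(Σy)/n = 102.4 − 84.9 = 17.5
b = Sxy/Sxx = 17.5/10 = 1.75

1.750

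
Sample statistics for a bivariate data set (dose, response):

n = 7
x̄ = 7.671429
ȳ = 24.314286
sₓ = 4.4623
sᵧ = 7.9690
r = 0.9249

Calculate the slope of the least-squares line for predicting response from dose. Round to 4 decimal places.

b = r · sᵧ/sₓ = 0.9249 · 7.969/4.4623 = 1.651733

1.6517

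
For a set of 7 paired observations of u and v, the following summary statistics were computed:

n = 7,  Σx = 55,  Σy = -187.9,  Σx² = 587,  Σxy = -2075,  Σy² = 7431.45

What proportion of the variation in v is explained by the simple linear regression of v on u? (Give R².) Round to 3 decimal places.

0.969

Sxx = Σx² − (Σx)²/n = 587 − 432.142857 = 154.857143
Sxy = Σxy − (Σx)(Σy)/n = -2075 − (-1476.357143) = -598.642857
Syy = Σy² − (Σy)²/n = 7431.45 − 5043.772857 = 2387.677143
R² = Sxy²/(Sxx·Syy) = (-598.642857)²/(154.857143·2387.677143) = 0.969234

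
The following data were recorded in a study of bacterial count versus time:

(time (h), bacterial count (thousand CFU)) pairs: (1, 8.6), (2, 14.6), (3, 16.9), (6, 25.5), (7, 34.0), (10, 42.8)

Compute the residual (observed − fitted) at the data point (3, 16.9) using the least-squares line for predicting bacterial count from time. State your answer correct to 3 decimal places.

n = 6, Σx = 29, Σy = 142.4, Σxy = 907.5, Σx² = 199
Sxx = Σx² − (Σx)²/n = 199 − 140.166667 = 58.833333
Sxy = Σxy − (Σx)(Σy)/n = 907.5 − 688.266667 = 219.233333
b = Sxy/Sxx = 219.233333/58.833333 = 3.726346
a = ȳ − b·x̄ = 23.733333 − 3.726346·4.833333 = 5.722663
ŷ(3) = 5.722663 + 3.726346·3 = 16.901700
residual = y − ŷ = 16.9 − 16.901700 = -0.001700

-0.002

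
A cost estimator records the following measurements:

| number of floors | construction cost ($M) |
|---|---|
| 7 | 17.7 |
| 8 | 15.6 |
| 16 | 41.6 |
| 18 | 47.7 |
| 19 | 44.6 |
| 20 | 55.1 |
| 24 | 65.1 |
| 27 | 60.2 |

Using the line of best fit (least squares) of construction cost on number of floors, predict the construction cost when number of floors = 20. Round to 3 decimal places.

n = 8, Σx = 139, Σy = 347.6, Σxy = 6910.1, Σx² = 2759
Sxx = Σx² − (Σx)²/n = 2759 − 2415.125 = 343.875
Sxy = Σxy − (Σx)(Σy)/n = 6910.1 − 6039.55 = 870.55
b = Sxy/Sxx = 870.55/343.875 = 2.531589
a = ȳ − b·x̄ = 43.45 − 2.531589·17.375 = -0.536350
ŷ(20) = a + b·20 = -0.536350 + 2.531589·20 = 50.095420

50.095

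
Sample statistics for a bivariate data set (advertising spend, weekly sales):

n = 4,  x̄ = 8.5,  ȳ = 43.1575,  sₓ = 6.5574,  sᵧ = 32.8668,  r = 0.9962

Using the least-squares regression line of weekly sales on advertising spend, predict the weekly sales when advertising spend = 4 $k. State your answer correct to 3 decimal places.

b = r · sᵧ/sₓ = 0.9962 · 32.8668/6.5574 = 4.993123
a = ȳ − b·x̄ = 43.1575 − 4.993123·8.5 = 0.715953
ŷ(4) = a + b·4 = 0.715953 + 4.993123·4 = 20.688446

20.688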